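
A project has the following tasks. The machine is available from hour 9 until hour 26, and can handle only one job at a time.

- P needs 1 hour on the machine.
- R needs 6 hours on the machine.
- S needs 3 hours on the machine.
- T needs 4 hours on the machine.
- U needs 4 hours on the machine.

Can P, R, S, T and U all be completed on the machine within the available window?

No

The machine window is 26 − 9 = 17 hours.
Running back to back, the jobs need 1 + 6 + 3 + 4 + 4 = 18 hours on the machine.
Since 18 > 17, they cannot all fit.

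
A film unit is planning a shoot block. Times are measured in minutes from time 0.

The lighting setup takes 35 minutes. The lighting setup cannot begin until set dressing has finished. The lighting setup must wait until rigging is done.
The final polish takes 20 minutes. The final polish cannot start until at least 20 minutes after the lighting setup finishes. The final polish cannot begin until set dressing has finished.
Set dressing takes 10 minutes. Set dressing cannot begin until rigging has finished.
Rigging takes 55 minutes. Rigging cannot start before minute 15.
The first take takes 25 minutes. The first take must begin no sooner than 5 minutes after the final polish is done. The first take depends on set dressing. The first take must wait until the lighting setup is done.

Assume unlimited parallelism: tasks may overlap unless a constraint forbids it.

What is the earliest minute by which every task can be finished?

After its own release at minute 15, rigging can start at minute 15 and finishes at minute 70.
After rigging (finishes minute 70), set dressing can start at minute 70 and finishes at minute 80.
The lighting setup needs all of set dressing (finishes minute 80); rigging (finishes minute 70). That puts its earliest start at minute 80; it finishes at 80 + 35 = minute 115.
The final polish cannot start until the lighting setup (finishes minute 115, plus 20-minute gap → minute 135); set dressing (finishes minute 80). The controlling bound is minute 135, so the final polish finishes at 135 + 20 = minute 155.
The first take cannot start until the final polish (finishes minute 155, plus 5-minute gap → minute 160); set dressing (finishes minute 80); the lighting setup (finishes minute 115). The controlling bound is minute 160, so the first take finishes at 160 + 25 = minute 185.
All tasks are finished once the last one completes. Finish times: Rigging at 70, Set dressing at 80, The lighting setup at 115, The final polish at 155, The first take at 185. The latest is minute 185.

185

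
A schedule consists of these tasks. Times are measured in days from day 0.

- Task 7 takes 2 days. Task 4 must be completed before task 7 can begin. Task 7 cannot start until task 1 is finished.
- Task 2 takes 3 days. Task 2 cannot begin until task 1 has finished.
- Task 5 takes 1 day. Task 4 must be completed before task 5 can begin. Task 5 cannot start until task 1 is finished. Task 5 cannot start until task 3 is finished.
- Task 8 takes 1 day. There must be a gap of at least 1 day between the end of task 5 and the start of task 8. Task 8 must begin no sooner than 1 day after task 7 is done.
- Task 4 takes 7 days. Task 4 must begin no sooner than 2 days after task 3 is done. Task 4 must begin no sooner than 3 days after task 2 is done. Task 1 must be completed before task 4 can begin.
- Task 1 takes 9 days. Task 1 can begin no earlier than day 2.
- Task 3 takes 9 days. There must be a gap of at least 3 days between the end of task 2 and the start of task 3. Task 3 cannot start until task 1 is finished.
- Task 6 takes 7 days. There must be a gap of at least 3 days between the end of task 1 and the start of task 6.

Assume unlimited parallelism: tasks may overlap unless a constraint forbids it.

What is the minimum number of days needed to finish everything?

39

After its own release at day 2, task 1 can start at day 2 and finishes at day 11.
Task 6 cannot begin until task 1 (finishes day 11, plus 3-day gap → day 14). It runs from day 14 to 14 + 7 = day 21.
Task 2 cannot begin until task 1 (finishes day 11). It runs from day 11 to 11 + 3 = day 14.
Task 3 has to wait for task 2 (finishes day 14, plus 3-day gap → day 17); task 1 (finishes day 11). The latest of these is day 17, so task 3 runs day 17 to 17 + 9 = day 26.
Task 4 cannot start until task 3 (finishes day 26, plus 2-day gap → day 28); task 2 (finishes day 14, plus 3-day gap → day 17); task 1 (finishes day 11). The controlling bound is day 28, so task 4 finishes at 28 + 7 = day 35.
For task 7: task 4 (finishes day 35); task 1 (finishes day 11). Taking the maximum gives a start of day 35, and it finishes at 35 + 2 = day 37.
For task 5: task 4 (finishes day 35); task 1 (finishes day 11); task 3 (finishes day 26). Taking the maximum gives a start of day 35, and it finishes at 35 + 1 = day 36.
Task 8 cannot start until task 5 (finishes day 36, plus 1-day gap → day 37); task 7 (finishes day 37, plus 1-day gap → day 38). The controlling bound is day 38, so task 8 finishes at 38 + 1 = day 39.
All tasks are finished once the last one completes. Finish times: Task 1 at 11, Task 2 at 14, Task 3 at 26, Task 4 at 35, Task 5 at 36, Task 6 at 21, Task 7 at 37, Task 8 at 39. The latest is day 39.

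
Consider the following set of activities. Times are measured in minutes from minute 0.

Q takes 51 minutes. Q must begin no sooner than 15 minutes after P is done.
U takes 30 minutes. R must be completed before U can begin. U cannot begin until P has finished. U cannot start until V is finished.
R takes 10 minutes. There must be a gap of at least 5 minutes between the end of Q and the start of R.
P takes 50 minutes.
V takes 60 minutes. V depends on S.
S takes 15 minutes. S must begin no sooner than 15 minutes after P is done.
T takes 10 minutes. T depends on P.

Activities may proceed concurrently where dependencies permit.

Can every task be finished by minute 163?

Nothing blocks P, so it runs from minute 0 to minute 50.
After P (finishes minute 50), T can start at minute 50 and finishes at minute 60.
S cannot begin until P (finishes minute 50, plus 15-minute gap → minute 65). It runs from minute 65 to 65 + 15 = minute 80.
V waits on S (finishes minute 80), so it starts at minute 80 and finishes at 80 + 60 = minute 140.
After P (finishes minute 50, plus 15-minute gap → minute 65), Q can start at minute 65 and finishes at minute 116.
R cannot begin until Q (finishes minute 116, plus 5-minute gap → minute 121). It runs from minute 121 to 121 + 10 = minute 131.
U needs all of R (finishes minute 131); P (finishes minute 50); V (finishes minute 140). That puts its earliest start at minute 140; it finishes at 140 + 30 = minute 170.
The earliest everything can be done is minute 170, which is after the deadline of 163, so it is not possible.

No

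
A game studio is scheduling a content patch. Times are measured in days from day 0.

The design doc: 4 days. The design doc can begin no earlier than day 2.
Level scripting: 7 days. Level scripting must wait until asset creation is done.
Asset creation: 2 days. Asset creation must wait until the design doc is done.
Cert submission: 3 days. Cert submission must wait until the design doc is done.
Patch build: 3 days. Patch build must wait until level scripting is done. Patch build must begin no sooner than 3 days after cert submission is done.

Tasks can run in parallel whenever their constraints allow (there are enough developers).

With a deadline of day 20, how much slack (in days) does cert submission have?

The design doc cannot begin until its own release at day 2. It runs from day 2 to 2 + 4 = day 6.
After the design doc (finishes day 6), cert submission can start at day 6 and finishes at day 9.

Working backward from the deadline:
Patch build has no dependents, so it just needs to finish by day 20. Starting by 20 − 3 = day 17 achieves that.
Cert submission must finish before patch build (must start by day 17, minus 3-day gap → day 14). With a 3-day duration, cert submission must start by 14 − 3 = day 11.
So cert submission can start as early as day 6 and as late as day 11, giving 11 − 6 = 5 days of slack.

5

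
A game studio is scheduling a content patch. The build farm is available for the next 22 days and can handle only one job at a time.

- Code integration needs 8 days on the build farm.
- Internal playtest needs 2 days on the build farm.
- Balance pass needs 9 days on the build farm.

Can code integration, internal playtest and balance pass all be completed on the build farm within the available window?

Running back to back, the jobs need 8 + 2 + 9 = 19 days on the build farm.
Since 19 ≤ 22, they fit within the window.

Yes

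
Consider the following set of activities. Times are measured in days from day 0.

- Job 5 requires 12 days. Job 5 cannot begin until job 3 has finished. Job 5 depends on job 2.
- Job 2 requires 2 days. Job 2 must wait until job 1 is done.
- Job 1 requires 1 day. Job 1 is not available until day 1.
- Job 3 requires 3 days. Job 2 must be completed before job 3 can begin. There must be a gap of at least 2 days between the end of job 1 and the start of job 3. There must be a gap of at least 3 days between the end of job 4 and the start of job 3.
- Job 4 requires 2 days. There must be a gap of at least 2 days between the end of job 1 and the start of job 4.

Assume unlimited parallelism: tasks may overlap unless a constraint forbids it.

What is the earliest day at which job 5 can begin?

12

Job 1 cannot begin until its own release at day 1. It runs from day 1 to 1 + 1 = day 2.
After job 1 (finishes day 2, plus 2-day gap → day 4), job 4 can start at day 4 and finishes at day 6.
Job 2 waits on job 1 (finishes day 2), so it starts at day 2 and finishes at 2 + 2 = day 4.
Job 3 has to wait for job 2 (finishes day 4); job 1 (finishes day 2, plus 2-day gap → day 4); job 4 (finishes day 6, plus 3-day gap → day 9). The latest of these is day 9, so job 3 runs day 9 to 9 + 3 = day 12.
Job 5 waits on job 3 (finishes day 12); job 2 (finishes day 4). The latest of these is day 12, which is the earliest job 5 can start.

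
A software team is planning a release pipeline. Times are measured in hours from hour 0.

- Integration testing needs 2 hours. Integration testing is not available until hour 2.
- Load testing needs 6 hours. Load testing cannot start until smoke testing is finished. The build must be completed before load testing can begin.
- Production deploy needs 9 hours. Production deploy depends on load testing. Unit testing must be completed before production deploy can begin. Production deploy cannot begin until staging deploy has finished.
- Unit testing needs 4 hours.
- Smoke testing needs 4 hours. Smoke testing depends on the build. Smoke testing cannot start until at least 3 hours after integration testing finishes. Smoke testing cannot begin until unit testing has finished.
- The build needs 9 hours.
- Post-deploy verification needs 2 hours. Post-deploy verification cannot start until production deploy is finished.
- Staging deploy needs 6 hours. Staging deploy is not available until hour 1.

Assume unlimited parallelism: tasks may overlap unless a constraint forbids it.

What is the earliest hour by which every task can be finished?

Staging deploy waits on its own release at hour 1, so it starts at hour 1 and finishes at 1 + 6 = hour 7.
Integration testing waits on its own release at hour 2, so it starts at hour 2 and finishes at 2 + 2 = hour 4.
Unit testing can start immediately at hour 0; it finishes at hour 4.
Nothing blocks the build, so it runs from hour 0 to hour 9.
Smoke testing cannot start until the build (finishes hour 9); integration testing (finishes hour 4, plus 3-hour gap → hour 7); unit testing (finishes hour 4). The controlling bound is hour 9, so smoke testing finishes at 9 + 4 = hour 13.
Load testing needs all of smoke testing (finishes hour 13); the build (finishes hour 9). That puts its earliest start at hour 13; it finishes at 13 + 6 = hour 19.
Production deploy cannot start until load testing (finishes hour 19); unit testing (finishes hour 4); staging deploy (finishes hour 7). The controlling bound is hour 19, so production deploy finishes at 19 + 9 = hour 28.
Post-deploy verification waits on production deploy (finishes hour 28), so it starts at hour 28 and finishes at 28 + 2 = hour 30.
All tasks are finished once the last one completes. Finish times: The build at 9, Unit testing at 4, Integration testing at 4, Staging deploy at 7, Smoke testing at 13, Load testing at 19, Production deploy at 28, Post-deploy verification at 30. The latest is hour 30.

30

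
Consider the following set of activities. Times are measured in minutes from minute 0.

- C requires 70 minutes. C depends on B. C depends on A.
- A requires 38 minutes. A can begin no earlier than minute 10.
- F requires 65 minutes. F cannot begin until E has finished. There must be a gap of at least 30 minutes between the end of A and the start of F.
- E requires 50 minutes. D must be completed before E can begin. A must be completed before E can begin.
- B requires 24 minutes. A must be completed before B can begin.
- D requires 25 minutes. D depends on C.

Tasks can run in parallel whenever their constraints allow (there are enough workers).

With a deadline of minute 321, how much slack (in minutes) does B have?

39

After its own release at minute 10, A can start at minute 10 and finishes at minute 48.
B cannot begin until A (finishes minute 48). It runs from minute 48 to 48 + 24 = minute 72.

Working backward from the deadline:
Nothing follows F; the deadline of minute 321 is its only limit. It must start by 321 − 65 = minute 256.
E must finish before F (must start by minute 256). With a 50-minute duration, E must start by 256 − 50 = minute 206.
D feeds into E (must start by minute 206); so D must finish by minute 206 and therefore start by minute 181.
Since D (must start by minute 181) depends on it, C must finish by minute 181. Backing off its 70-minute duration gives a latest start of minute 111.
B has to be done before C (must start by minute 111). That means finishing by minute 111, i.e. starting by 111 − 24 = minute 87.
So B can start as early as minute 48 and as late as minute 87, giving 87 − 48 = 39 minutes of slack.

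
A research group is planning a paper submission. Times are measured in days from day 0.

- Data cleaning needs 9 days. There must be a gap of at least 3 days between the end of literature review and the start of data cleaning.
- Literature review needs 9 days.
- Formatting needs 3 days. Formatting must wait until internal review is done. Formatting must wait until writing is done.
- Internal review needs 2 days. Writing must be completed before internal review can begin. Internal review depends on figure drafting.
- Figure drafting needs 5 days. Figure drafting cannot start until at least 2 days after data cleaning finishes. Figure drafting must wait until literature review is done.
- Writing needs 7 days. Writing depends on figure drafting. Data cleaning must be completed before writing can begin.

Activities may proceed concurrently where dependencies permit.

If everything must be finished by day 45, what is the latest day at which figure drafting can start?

28

Formatting has no dependents, so it just needs to finish by day 45. Starting by 45 − 3 = day 42 achieves that.
Internal review feeds into formatting (must start by day 42); so internal review must finish by day 42 and therefore start by day 40.
For writing: internal review (must start by day 40); formatting (must start by day 42). The most restrictive is day 40; with a 7-day duration, writing must start by day 33.
Figure drafting must finish in time for writing (must start by day 33); internal review (must start by day 40). The tightest is day 33, so figure drafting must start by 33 − 5 = day 28.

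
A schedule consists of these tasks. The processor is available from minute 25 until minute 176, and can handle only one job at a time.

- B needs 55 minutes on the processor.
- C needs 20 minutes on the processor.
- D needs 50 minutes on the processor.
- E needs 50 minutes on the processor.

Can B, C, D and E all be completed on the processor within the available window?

The processor window is 176 − 25 = 151 minutes.
Running back to back, the jobs need 55 + 20 + 50 + 50 = 175 minutes on the processor.
Since 175 > 151, they cannot all fit.

No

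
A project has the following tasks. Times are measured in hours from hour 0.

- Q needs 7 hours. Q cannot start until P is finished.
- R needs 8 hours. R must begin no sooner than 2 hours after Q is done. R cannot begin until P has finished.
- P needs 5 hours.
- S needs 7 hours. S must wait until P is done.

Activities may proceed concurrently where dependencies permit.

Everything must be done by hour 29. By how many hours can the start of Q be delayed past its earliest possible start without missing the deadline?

7

P can start immediately at hour 0; it finishes at hour 5.
Q waits on P (finishes hour 5), so it starts at hour 5 and finishes at 5 + 7 = hour 12.

Working backward from the deadline:
To finish by hour 29, R (duration 8) must start no later than hour 21.
Q feeds into R (must start by hour 21, minus 2-hour gap → hour 19); so Q must finish by hour 19 and therefore start by hour 12.
So Q can start as early as hour 5 and as late as hour 12, giving 12 − 5 = 7 hours of slack.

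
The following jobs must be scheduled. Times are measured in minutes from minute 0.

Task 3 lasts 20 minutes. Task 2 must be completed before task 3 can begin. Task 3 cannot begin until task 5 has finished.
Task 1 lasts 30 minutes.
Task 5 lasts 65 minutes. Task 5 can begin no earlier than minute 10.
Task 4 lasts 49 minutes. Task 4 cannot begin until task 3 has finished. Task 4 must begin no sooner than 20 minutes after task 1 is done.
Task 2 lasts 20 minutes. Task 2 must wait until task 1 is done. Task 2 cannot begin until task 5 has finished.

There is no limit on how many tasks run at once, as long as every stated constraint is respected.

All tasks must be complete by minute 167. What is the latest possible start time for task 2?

Task 4 must finish by minute 167; it takes 49 minutes, so it must start by 167 − 49 = minute 118.
Since task 4 (must start by minute 118) depends on it, task 3 must finish by minute 118. Backing off its 20-minute duration gives a latest start of minute 98.
Since task 3 (must start by minute 98) depends on it, task 2 must finish by minute 98. Backing off its 20-minute duration gives a latest start of minute 78.

78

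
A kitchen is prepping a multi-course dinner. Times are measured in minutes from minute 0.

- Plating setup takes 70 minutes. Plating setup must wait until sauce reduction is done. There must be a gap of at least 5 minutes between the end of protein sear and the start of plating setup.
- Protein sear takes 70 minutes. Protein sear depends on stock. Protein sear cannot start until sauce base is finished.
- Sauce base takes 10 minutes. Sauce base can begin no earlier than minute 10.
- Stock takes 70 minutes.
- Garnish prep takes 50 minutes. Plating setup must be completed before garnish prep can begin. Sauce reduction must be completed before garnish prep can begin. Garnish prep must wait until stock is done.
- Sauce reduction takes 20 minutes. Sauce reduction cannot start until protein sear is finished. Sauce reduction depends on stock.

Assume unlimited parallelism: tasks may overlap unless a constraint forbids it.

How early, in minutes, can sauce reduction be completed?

160

Sauce base cannot begin until its own release at minute 10. It runs from minute 10 to 10 + 10 = minute 20.
Nothing blocks stock, so it runs from minute 0 to minute 70.
Protein sear cannot start until stock (finishes minute 70); sauce base (finishes minute 20). The controlling bound is minute 70, so protein sear finishes at 70 + 70 = minute 140.
Sauce reduction needs all of protein sear (finishes minute 140); stock (finishes minute 70). That puts its earliest start at minute 140; it finishes at 140 + 20 = minute 160.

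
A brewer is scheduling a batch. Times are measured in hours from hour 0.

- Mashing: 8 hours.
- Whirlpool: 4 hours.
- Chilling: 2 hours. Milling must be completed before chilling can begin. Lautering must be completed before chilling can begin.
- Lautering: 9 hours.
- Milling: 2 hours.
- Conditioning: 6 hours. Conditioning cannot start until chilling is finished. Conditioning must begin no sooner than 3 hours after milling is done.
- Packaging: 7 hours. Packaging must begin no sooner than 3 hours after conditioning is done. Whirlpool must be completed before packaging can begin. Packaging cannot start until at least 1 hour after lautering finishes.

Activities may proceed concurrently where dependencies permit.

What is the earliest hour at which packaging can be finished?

Whirlpool can start immediately at hour 0; it finishes at hour 4.
Lautering can start immediately at hour 0; it finishes at hour 9.
Milling has no prerequisites, so it starts at hour 0 and finishes at hour 2.
Chilling has to wait for milling (finishes hour 2); lautering (finishes hour 9). The latest of these is hour 9, so chilling runs hour 9 to 9 + 2 = hour 11.
Conditioning has to wait for chilling (finishes hour 11); milling (finishes hour 2, plus 3-hour gap → hour 5). The latest of these is hour 11, so conditioning runs hour 11 to 11 + 6 = hour 17.
For packaging: conditioning (finishes hour 17, plus 3-hour gap → hour 20); whirlpool (finishes hour 4); lautering (finishes hour 9, plus 1-hour gap → hour 10). Taking the maximum gives a start of hour 20, and it finishes at 20 + 7 = hour 27.

27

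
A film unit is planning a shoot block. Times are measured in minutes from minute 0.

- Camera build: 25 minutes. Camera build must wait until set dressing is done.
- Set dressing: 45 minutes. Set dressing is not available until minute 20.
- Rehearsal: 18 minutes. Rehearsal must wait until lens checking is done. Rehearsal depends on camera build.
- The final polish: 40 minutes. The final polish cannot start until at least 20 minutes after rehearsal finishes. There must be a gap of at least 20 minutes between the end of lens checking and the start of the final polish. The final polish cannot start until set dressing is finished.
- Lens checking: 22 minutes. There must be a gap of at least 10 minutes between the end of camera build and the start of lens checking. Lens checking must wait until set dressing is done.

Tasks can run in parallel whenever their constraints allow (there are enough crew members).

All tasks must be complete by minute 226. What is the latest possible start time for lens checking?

126

Nothing follows the final polish; the deadline of minute 226 is its only limit. It must start by 226 − 40 = minute 186.
Rehearsal must finish before the final polish (must start by minute 186, minus 20-minute gap → minute 166). With an 18-minute duration, rehearsal must start by 166 − 18 = minute 148.
Lens checking feeds rehearsal (must start by minute 148); the final polish (must start by minute 186, minus 20-minute gap → minute 166). Taking the minimum, lens checking must finish by minute 148 and start by 148 − 22 = minute 126.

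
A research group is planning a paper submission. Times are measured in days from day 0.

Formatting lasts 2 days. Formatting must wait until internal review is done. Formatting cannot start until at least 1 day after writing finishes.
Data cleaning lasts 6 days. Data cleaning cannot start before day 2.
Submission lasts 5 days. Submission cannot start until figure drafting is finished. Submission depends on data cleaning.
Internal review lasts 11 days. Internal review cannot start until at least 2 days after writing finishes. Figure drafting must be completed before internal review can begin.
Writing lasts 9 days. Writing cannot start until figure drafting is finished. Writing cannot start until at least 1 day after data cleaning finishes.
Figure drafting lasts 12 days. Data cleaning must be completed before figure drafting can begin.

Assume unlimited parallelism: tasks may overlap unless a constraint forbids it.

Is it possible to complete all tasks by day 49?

After its own release at day 2, data cleaning can start at day 2 and finishes at day 8.
Figure drafting cannot begin until data cleaning (finishes day 8). It runs from day 8 to 8 + 12 = day 20.
Submission needs all of figure drafting (finishes day 20); data cleaning (finishes day 8). That puts its earliest start at day 20; it finishes at 20 + 5 = day 25.
For writing: figure drafting (finishes day 20); data cleaning (finishes day 8, plus 1-day gap → day 9). Taking the maximum gives a start of day 20, and it finishes at 20 + 9 = day 29.
Internal review needs all of writing (finishes day 29, plus 2-day gap → day 31); figure drafting (finishes day 20). That puts its earliest start at day 31; it finishes at 31 + 11 = day 42.
Formatting has to wait for internal review (finishes day 42); writing (finishes day 29, plus 1-day gap → day 30). The latest of these is day 42, so formatting runs day 42 to 42 + 2 = day 44.
Every task is finished by day 44, which is no later than the deadline of 49, so the schedule is feasible.

Yes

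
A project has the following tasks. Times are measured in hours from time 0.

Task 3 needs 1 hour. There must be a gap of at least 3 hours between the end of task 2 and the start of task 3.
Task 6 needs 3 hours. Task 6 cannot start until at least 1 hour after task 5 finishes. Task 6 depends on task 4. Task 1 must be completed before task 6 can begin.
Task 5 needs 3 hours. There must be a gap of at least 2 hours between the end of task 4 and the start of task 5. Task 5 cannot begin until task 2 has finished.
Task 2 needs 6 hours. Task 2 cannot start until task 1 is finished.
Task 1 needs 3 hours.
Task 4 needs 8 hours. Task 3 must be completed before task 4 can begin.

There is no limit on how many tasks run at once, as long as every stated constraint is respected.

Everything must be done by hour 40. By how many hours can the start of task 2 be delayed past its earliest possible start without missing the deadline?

10

Task 1 can start immediately at hour 0; it finishes at hour 3.
Task 2 waits on task 1 (finishes hour 3), so it starts at hour 3 and finishes at 3 + 6 = hour 9.

Working backward from the deadline:
To finish by hour 40, task 6 (duration 3) must start no later than hour 37.
Task 5 has to be done before task 6 (must start by hour 37, minus 1-hour gap → hour 36). That means finishing by hour 36, i.e. starting by 36 − 3 = hour 33.
For task 4: task 5 (must start by hour 33, minus 2-hour gap → hour 31); task 6 (must start by hour 37). The most restrictive is hour 31; with an 8-hour duration, task 4 must start by hour 23.
Since task 4 (must start by hour 23) depends on it, task 3 must finish by hour 23. Backing off its 1-hour duration gives a latest start of hour 22.
For task 2: task 3 (must start by hour 22, minus 3-hour gap → hour 19); task 5 (must start by hour 33). The most restrictive is hour 19; with a 6-hour duration, task 2 must start by hour 13.
So task 2 can start as early as hour 3 and as late as hour 13, giving 13 − 3 = 10 hours of slack.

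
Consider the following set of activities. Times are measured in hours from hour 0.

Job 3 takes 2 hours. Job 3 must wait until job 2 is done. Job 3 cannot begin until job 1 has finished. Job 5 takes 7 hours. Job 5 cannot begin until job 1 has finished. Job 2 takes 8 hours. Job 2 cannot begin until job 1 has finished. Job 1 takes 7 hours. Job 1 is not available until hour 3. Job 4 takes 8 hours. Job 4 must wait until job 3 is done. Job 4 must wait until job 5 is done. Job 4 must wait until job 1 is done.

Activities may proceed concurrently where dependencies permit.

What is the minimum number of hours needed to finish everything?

After its own release at hour 3, job 1 can start at hour 3 and finishes at hour 10.
Job 5 waits on job 1 (finishes hour 10), so it starts at hour 10 and finishes at 10 + 7 = hour 17.
Job 2 waits on job 1 (finishes hour 10), so it starts at hour 10 and finishes at 10 + 8 = hour 18.
Job 3 needs all of job 2 (finishes hour 18); job 1 (finishes hour 10). That puts its earliest start at hour 18; it finishes at 18 + 2 = hour 20.
For job 4: job 3 (finishes hour 20); job 5 (finishes hour 17); job 1 (finishes hour 10). Taking the maximum gives a start of hour 20, and it finishes at 20 + 8 = hour 28.
All tasks are finished once the last one completes. Finish times: Job 1 at 10, Job 2 at 18, Job 3 at 20, Job 4 at 28, Job 5 at 17. The latest is hour 28.

28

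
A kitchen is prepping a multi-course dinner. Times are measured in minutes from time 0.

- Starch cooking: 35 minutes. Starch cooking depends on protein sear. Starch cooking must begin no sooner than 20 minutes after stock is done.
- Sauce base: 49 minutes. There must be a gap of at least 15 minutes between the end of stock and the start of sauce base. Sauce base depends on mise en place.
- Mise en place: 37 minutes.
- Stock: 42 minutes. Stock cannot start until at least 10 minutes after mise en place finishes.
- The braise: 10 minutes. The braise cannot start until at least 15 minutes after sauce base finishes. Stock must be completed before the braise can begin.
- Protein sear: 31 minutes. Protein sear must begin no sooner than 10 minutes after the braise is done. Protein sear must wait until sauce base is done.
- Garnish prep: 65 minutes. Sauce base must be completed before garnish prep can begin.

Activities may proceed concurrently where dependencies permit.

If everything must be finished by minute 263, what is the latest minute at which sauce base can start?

Starch cooking has no dependents, so it just needs to finish by minute 263. Starting by 263 − 35 = minute 228 achieves that.
Protein sear must finish before starch cooking (must start by minute 228). With a 31-minute duration, protein sear must start by 228 − 31 = minute 197.
The braise feeds into protein sear (must start by minute 197, minus 10-minute gap → minute 187); so the braise must finish by minute 187 and therefore start by minute 177.
Nothing follows garnish prep; the deadline of minute 263 is its only limit. It must start by 263 − 65 = minute 198.
Sauce base has several dependents: the braise (must start by minute 177, minus 15-minute gap → minute 162); protein sear (must start by minute 197); garnish prep (must start by minute 198). The earliest of those limits is minute 162, so sauce base must start by 162 − 49 = minute 113.

113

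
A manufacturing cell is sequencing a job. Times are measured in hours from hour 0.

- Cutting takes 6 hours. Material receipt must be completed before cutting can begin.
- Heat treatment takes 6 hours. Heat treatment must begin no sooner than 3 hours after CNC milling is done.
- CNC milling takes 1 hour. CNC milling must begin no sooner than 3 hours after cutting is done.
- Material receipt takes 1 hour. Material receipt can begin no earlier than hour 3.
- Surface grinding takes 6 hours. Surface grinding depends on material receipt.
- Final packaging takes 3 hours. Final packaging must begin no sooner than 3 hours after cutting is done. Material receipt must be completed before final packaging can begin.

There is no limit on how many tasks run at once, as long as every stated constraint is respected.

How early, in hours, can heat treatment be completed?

23

Material receipt waits on its own release at hour 3, so it starts at hour 3 and finishes at 3 + 1 = hour 4.
Cutting waits on material receipt (finishes hour 4), so it starts at hour 4 and finishes at 4 + 6 = hour 10.
CNC milling waits on cutting (finishes hour 10, plus 3-hour gap → hour 13), so it starts at hour 13 and finishes at 13 + 1 = hour 14.
Heat treatment cannot begin until CNC milling (finishes hour 14, plus 3-hour gap → hour 17). It runs from hour 17 to 17 + 6 = hour 23.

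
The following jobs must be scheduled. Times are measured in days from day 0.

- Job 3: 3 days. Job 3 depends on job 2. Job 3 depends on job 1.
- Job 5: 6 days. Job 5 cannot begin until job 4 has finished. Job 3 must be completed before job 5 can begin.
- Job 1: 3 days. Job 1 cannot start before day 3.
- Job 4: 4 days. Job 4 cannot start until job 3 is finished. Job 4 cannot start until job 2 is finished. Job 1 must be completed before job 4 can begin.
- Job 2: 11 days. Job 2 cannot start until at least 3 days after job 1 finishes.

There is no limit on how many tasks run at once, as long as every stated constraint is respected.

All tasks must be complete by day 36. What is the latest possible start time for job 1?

To finish by day 36, job 5 (duration 6) must start no later than day 30.
Job 4 has to be done before job 5 (must start by day 30). That means finishing by day 30, i.e. starting by 30 − 4 = day 26.
For job 3: job 4 (must start by day 26); job 5 (must start by day 30). The most restrictive is day 26; with a 3-day duration, job 3 must start by day 23.
Job 2 must finish in time for job 3 (must start by day 23); job 4 (must start by day 26). The tightest is day 23, so job 2 must start by 23 − 11 = day 12.
Job 1 must finish in time for job 2 (must start by day 12, minus 3-day gap → day 9); job 3 (must start by day 23); job 4 (must start by day 26). The tightest is day 9, so job 1 must start by 9 − 3 = day 6.

6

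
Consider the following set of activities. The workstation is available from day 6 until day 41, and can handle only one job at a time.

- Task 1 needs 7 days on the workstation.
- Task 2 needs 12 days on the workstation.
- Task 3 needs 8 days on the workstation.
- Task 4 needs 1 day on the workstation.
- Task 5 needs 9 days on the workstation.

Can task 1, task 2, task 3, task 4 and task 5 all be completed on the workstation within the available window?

The workstation window is 41 − 6 = 35 days.
Running back to back, the jobs need 7 + 12 + 8 + 1 + 9 = 37 days on the workstation.
Since 37 > 35, they cannot all fit.

No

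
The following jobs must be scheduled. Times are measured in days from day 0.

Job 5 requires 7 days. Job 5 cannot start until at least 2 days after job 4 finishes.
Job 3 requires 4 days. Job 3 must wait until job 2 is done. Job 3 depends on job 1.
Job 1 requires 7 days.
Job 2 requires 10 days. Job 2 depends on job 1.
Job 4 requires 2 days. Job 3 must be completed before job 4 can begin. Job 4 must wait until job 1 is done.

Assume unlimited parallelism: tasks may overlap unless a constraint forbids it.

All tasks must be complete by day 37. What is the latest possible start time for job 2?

12

Job 5 must finish by day 37; it takes 7 days, so it must start by 37 − 7 = day 30.
Since job 5 (must start by day 30, minus 2-day gap → day 28) depends on it, job 4 must finish by day 28. Backing off its 2-day duration gives a latest start of day 26.
Since job 4 (must start by day 26) depends on it, job 3 must finish by day 26. Backing off its 4-day duration gives a latest start of day 22.
Job 2 has to be done before job 3 (must start by day 22). That means finishing by day 22, i.e. starting by 22 − 10 = day 12.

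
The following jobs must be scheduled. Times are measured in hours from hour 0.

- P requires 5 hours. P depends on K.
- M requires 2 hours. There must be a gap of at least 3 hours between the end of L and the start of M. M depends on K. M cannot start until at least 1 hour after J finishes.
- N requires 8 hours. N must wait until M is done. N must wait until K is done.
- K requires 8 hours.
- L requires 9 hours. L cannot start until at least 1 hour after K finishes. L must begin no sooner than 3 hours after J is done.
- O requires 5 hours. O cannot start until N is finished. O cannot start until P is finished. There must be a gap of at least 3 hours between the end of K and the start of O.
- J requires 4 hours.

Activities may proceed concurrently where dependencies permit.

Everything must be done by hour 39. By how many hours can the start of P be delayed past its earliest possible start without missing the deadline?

K can start immediately at hour 0; it finishes at hour 8.
P cannot begin until K (finishes hour 8). It runs from hour 8 to 8 + 5 = hour 13.

Working backward from the deadline:
To finish by hour 39, O (duration 5) must start no later than hour 34.
P has to be done before O (must start by hour 34). That means finishing by hour 34, i.e. starting by 34 − 5 = hour 29.
So P can start as early as hour 8 and as late as hour 29, giving 29 − 8 = 21 hours of slack.

21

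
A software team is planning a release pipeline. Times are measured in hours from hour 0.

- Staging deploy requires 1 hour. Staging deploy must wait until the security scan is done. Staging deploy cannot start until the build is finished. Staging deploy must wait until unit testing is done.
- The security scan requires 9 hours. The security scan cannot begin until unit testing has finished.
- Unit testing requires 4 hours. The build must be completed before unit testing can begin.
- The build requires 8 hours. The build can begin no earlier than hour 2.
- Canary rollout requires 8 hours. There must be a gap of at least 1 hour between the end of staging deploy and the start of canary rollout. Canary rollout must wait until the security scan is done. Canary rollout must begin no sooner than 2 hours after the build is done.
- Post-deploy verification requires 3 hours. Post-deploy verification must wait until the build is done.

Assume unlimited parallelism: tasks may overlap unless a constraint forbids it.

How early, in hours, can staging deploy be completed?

The build waits on its own release at hour 2, so it starts at hour 2 and finishes at 2 + 8 = hour 10.
Unit testing cannot begin until the build (finishes hour 10). It runs from hour 10 to 10 + 4 = hour 14.
The security scan waits on unit testing (finishes hour 14), so it starts at hour 14 and finishes at 14 + 9 = hour 23.
Staging deploy has to wait for the security scan (finishes hour 23); the build (finishes hour 10); unit testing (finishes hour 14). The latest of these is hour 23, so staging deploy runs hour 23 to 23 + 1 = hour 24.

24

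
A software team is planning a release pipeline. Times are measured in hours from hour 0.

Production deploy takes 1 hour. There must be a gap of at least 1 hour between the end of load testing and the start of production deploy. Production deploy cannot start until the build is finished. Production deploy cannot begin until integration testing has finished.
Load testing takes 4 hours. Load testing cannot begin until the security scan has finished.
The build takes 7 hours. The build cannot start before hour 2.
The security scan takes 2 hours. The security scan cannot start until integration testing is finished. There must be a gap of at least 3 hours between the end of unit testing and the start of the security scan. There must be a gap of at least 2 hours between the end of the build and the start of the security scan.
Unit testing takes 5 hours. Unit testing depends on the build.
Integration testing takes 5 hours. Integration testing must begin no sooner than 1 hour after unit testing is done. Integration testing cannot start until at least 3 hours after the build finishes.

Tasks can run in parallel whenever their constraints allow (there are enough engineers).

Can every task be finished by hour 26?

No

After its own release at hour 2, the build can start at hour 2 and finishes at hour 9.
After the build (finishes hour 9), unit testing can start at hour 9 and finishes at hour 14.
For integration testing: unit testing (finishes hour 14, plus 1-hour gap → hour 15); the build (finishes hour 9, plus 3-hour gap → hour 12). Taking the maximum gives a start of hour 15, and it finishes at 15 + 5 = hour 20.
The security scan needs all of integration testing (finishes hour 20); unit testing (finishes hour 14, plus 3-hour gap → hour 17); the build (finishes hour 9, plus 2-hour gap → hour 11). That puts its earliest start at hour 20; it finishes at 20 + 2 = hour 22.
Load testing cannot begin until the security scan (finishes hour 22). It runs from hour 22 to 22 + 4 = hour 26.
Production deploy needs all of load testing (finishes hour 26, plus 1-hour gap → hour 27); the build (finishes hour 9); integration testing (finishes hour 20). That puts its earliest start at hour 27; it finishes at 27 + 1 = hour 28.
The earliest everything can be done is hour 28, which is after the deadline of 26, so it is not possible.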